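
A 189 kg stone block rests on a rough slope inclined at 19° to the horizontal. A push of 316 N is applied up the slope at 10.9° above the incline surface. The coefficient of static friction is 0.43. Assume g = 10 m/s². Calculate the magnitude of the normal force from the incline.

Axes along / perpendicular to the incline. W sin 19° = 615.3 N down-slope; W cos 19° = 1787 N into the surface.
Perpendicular: N = W cos 19° − P sin 10.9° = 1787 − 59.75 = 1727 N.
Along incline: P cos 10.9° + f = W sin 19° (friction acts up-slope) → f = 615.3 − 310.3 = 305 N.
|f| = 305 N ≤ μN = 742.7 N, so the stone block is indeed static.

N ≈ 1730 N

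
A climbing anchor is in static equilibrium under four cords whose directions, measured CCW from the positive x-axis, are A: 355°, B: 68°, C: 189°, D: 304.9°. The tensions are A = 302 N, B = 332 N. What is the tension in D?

Resolve: ΣF_x = 302 cos 355° + 332 cos 68° + T_C cos 189° + T_D cos 304.9° = 0.
        ΣF_y = 302 sin 355° + 332 sin 68° + T_C sin 189° + T_D sin 304.9° = 0.
The known terms sum to (425.2, 281.5) N, so -0.9877 T_C + 0.5721 T_D = -425.2 and -0.1564 T_C − 0.8202 T_D = -281.5.
Solving simultaneously: T_C = 566.7 N, T_D = 235.1 N.

T_D ≈ 235 N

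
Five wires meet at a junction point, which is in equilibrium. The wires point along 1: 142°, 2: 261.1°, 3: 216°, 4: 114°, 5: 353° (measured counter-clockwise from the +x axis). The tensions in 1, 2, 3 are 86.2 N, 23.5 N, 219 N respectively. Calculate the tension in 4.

Resolve: ΣF_x = 86.2 cos 142° + 23.5 cos 261.1° + 219 cos 216° + T_4 cos 114° + T_5 cos 353° = 0.
        ΣF_y = 86.2 sin 142° + 23.5 sin 261.1° + 219 sin 216° + T_4 sin 114° + T_5 sin 353° = 0.
The known terms sum to (-248.7, -98.87) N, so -0.4067 T_4 + 0.9925 T_5 = 248.7 and 0.9135 T_4 − 0.1219 T_5 = 98.87.
Solving simultaneously: T_4 = 149.9 N, T_5 = 312 N.

T_4 ≈ 150 N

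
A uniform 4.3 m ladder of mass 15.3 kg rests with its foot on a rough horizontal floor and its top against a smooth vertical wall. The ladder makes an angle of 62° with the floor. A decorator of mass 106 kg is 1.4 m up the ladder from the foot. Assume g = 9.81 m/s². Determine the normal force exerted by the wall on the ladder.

N_wall ≈ 220 N

Torques about the foot: N_wall · 4.3 sin 62° = 15.3×9.81×2.15 cos 62° + 106×9.81×1.4 cos 62° → N_wall = 219.92 N.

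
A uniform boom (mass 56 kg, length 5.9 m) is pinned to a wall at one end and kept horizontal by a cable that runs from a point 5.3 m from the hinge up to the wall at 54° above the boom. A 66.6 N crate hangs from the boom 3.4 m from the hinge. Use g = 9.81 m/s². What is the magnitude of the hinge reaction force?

Take torques about the hinge: T sin 54° · 5.3 = 56×9.81×2.95 + 66.6×3.4 = 1847.1 N·m.
So T = 1847.1 / (0.8090 × 5.3) = 430.77 N.
ΣF_x = 0: H_x = T cos 54° = 253.2 N.
ΣF_y = 0: H_y = (56×9.81 + 66.6) − T sin 54° = 615.96 − 348.5 = 267.46 N.
|H| = √(H_x² + H_y²) = √((253.2)² + (267.46)²) = 368.3 N.

|H| ≈ 368 N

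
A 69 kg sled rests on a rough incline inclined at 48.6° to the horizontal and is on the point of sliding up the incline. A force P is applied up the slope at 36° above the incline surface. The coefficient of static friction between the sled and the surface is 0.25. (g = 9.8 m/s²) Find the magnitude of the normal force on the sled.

N ≈ 66.6 N

On the verge of sliding up the incline, friction equals μN and acts down the slope.
Perpendicular: N + P sin 36° = W cos 48.6° = 447.2 N.
Along incline: P cos 36° = W sin 48.6° + μN  with W sin 48.6° = 507.2 N.
Solving the pair for P and N: P = 647.5 N, N = 66.57 N (and f = μN = 16.64 N).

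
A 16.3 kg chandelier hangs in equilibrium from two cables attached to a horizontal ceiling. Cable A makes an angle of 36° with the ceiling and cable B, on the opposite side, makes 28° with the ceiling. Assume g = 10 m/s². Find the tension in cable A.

T_A ≈ 160 N

Weight W = 16.3 × 10 = 163 N acts straight down.
Horizontal: T_A cos 36° = T_B cos 28°  →  T_B = 0.9163 T_A.
Vertical: T_A sin 36° + T_B sin 28° = 163.
Substituting the horizontal relation into the vertical equation gives 1.018 T_A = 163, so T_A = 160.1 N.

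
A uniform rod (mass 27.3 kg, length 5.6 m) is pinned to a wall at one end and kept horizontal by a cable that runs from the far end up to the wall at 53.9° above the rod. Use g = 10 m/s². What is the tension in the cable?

T ≈ 169 N

Take torques about the hinge: T sin 53.9° · 5.6 = 27.3×10×2.8 = 764.4 N·m.
So T = 764.4 / (0.8080 × 5.6) = 168.94 N.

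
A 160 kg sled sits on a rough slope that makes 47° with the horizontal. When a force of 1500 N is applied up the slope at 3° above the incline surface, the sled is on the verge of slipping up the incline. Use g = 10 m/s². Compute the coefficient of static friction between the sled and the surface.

μ ≈ 0.324

On the verge of sliding up the incline, friction is at its maximum μN and acts down the slope.
Perpendicular to incline: N = W cos 47° − P sin 3° = 1091 − 78.5 = 1013 N.
Along incline: P cos 3° − μN = W sin 47° → μ = −(W sin 47° − P cos 3°) / N = 0.3237.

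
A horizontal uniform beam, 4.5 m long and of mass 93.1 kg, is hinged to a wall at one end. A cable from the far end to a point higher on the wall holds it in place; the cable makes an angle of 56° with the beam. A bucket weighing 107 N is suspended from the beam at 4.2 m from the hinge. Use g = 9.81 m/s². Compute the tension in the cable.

T ≈ 671 N

Take torques about the hinge: T sin 56° · 4.5 = 93.1×9.81×2.25 + 107×4.2 = 2504.3 N·m.
So T = 2504.3 / (0.8290 × 4.5) = 671.29 N.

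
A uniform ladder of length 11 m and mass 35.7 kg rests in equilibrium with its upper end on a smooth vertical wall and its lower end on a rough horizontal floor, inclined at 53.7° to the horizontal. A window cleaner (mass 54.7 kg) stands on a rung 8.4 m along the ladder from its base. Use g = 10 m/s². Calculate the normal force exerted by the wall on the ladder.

Torques about the foot: N_wall · 11 sin 53.7° = 35.7×10×5.5 cos 53.7° + 54.7×10×8.4 cos 53.7° → N_wall = 437.96 N.

N_wall ≈ 438 N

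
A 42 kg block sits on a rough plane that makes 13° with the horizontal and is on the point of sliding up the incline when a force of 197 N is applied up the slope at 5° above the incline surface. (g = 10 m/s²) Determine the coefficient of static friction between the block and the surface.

On the verge of sliding up the incline, friction is at its maximum μN and acts down the slope.
Perpendicular to incline: N = W cos 13° − P sin 5° = 409.2 − 17.17 = 392.1 N.
Along incline: P cos 5° − μN = W sin 13° → μ = −(W sin 13° − P cos 5°) / N = 0.2596.

μ ≈ 0.260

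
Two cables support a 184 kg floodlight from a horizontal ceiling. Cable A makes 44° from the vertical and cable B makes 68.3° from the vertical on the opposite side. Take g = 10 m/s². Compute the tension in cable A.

T_A ≈ 1850 N

Angles from the horizontal: cable A is 90° − 44° = 46°, cable B is 90° − 68.3° = 21.7°.
Weight W = 184 × 10 = 1840 N acts straight down.
Horizontal: T_A cos 46° = T_B cos 21.7°  →  T_B = 0.7476 T_A.
Vertical: T_A sin 46° + T_B sin 21.7° = 1840.
Substituting the horizontal relation into the vertical equation gives 0.9958 T_A = 1840, so T_A = 1848 N.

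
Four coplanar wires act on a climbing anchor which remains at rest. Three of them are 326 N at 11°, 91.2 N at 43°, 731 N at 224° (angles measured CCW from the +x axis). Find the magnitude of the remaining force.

F ≈ 408 N

Sum the known components: ΣF_x = -139.1 N, ΣF_y = -383.4 N.
For equilibrium the remaining force must supply (−ΣF_x, −ΣF_y) = (139.1, 383.4) N.
Magnitude = √((139.1)² + (383.4)²) = 407.9 N; direction = atan2(383.4, 139.1) = 70.1°.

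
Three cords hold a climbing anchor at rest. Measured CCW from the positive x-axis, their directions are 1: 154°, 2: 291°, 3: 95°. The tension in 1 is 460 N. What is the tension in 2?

T_2 ≈ 1430 N

Resolve: ΣF_x = 460 cos 154° + T_2 cos 291° + T_3 cos 95° = 0.
        ΣF_y = 460 sin 154° + T_2 sin 291° + T_3 sin 95° = 0.
The known terms sum to (-413.4, 201.7) N, so 0.3584 T_2 − 0.0872 T_3 = 413.4 and -0.9336 T_2 + 0.9962 T_3 = -201.7.
Solving simultaneously: T_2 = 1430 N, T_3 = 1138 N.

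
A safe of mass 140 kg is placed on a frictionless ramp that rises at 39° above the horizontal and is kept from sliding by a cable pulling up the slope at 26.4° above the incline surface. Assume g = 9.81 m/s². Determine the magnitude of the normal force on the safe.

Take axes along and perpendicular to the incline. Weight components: W sin 39° = 864.3 N down-slope, W cos 39° = 1067 N into the surface.
Along incline: T cos 26.4° = W sin 39° → T = 964.9 N.
Perpendicular: N = W cos 39° − T sin 26.4° = 638.3 N.

N ≈ 638 N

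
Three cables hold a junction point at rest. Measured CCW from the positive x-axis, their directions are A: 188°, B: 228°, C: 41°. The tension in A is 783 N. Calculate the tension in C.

T_C ≈ 4130 N

Resolve: ΣF_x = 783 cos 188° + T_B cos 228° + T_C cos 41° = 0.
        ΣF_y = 783 sin 188° + T_B sin 228° + T_C sin 41° = 0.
The known terms sum to (-775.4, -109) N, so -0.6691 T_B + 0.7547 T_C = 775.4 and -0.7431 T_B + 0.6561 T_C = 109.
Solving simultaneously: T_B = 3499 N, T_C = 4130 N.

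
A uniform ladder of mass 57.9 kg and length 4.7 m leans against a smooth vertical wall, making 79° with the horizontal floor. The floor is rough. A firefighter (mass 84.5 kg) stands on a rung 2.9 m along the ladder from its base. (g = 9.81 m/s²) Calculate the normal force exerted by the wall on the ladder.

N_wall ≈ 155 N

Torques about the foot: N_wall · 4.7 sin 79° = 57.9×9.81×2.35 cos 79° + 84.5×9.81×2.9 cos 79° → N_wall = 154.62 N.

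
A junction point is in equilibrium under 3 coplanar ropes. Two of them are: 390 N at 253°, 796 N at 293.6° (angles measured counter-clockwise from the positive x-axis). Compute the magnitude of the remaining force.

F ≈ 1120 N

Sum the known components: ΣF_x = 204.7 N, ΣF_y = -1102 N.
For equilibrium the remaining force must supply (−ΣF_x, −ΣF_y) = (-204.7, 1102) N.
Magnitude = √((-204.7)² + (1102)²) = 1121 N; direction = atan2(1102, -204.7) = 100.5°.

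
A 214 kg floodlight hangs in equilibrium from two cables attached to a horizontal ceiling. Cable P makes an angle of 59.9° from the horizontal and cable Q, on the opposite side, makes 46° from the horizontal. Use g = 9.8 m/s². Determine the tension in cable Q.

T_Q ≈ 1090 N

Weight W = 214 × 9.8 = 2097 N acts straight down.
Horizontal: T_P cos 59.9° = T_Q cos 46°  →  T_P = 1.385 T_Q.
Vertical: T_P sin 59.9° + T_Q sin 46° = 2097.
Substituting the horizontal relation into the vertical equation gives 1.918 T_Q = 2097, so T_Q = 1094 N.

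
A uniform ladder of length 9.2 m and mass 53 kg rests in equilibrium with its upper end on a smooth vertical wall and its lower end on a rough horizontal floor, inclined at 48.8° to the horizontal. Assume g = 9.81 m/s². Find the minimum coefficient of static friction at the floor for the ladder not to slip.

μ_min ≈ 0.438

ΣF_y = 0: N_floor = 53×9.81 = 519.93 N.
Torques about the foot: N_wall · 9.2 sin 48.8° = 53×9.81×4.6 cos 48.8° → N_wall = 227.58 N.
ΣF_x = 0: f_floor = N_wall = 227.58 N.
μ_min = f_floor / N_floor = 227.58 / 519.93 = 0.4377.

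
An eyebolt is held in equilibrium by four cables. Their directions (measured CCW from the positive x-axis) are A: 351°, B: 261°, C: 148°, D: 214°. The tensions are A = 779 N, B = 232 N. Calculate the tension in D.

T_D ≈ 99.4 N

Resolve: ΣF_x = 779 cos 351° + 232 cos 261° + T_C cos 148° + T_D cos 214° = 0.
        ΣF_y = 779 sin 351° + 232 sin 261° + T_C sin 148° + T_D sin 214° = 0.
The known terms sum to (733.1, -351) N, so -0.8480 T_C − 0.8290 T_D = -733.1 and 0.5299 T_C − 0.5592 T_D = 351.
Solving simultaneously: T_C = 767.3 N, T_D = 99.42 N.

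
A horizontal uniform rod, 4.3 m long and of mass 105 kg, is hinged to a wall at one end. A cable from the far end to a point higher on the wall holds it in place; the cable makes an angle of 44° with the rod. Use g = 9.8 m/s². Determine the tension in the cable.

T ≈ 741 N

Take torques about the hinge: T sin 44° · 4.3 = 105×9.8×2.15 = 2212.3 N·m.
So T = 2212.3 / (0.6947 × 4.3) = 740.65 N.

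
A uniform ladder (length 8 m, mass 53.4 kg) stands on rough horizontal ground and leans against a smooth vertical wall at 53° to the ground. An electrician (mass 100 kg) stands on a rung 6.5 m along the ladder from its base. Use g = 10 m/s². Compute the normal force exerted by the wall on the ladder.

Torques about the foot: N_wall · 8 sin 53° = 53.4×10×4 cos 53° + 100×10×6.5 cos 53° → N_wall = 813.46 N.

N_wall ≈ 813 N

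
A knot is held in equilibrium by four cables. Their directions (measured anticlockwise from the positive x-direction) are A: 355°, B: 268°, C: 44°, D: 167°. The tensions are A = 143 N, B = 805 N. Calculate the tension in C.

T_C ≈ 918 N

Resolve: ΣF_x = 143 cos 355° + 805 cos 268° + T_C cos 44° + T_D cos 167° = 0.
        ΣF_y = 143 sin 355° + 805 sin 268° + T_C sin 44° + T_D sin 167° = 0.
The known terms sum to (114.4, -817) N, so 0.7193 T_C − 0.9744 T_D = -114.4 and 0.6947 T_C + 0.2250 T_D = 817.
Solving simultaneously: T_C = 918.5 N, T_D = 795.5 N.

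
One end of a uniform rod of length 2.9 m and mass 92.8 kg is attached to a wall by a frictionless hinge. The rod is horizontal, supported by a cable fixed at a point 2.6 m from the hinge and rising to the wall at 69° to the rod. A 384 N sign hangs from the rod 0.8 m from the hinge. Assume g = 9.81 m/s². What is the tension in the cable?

Take torques about the hinge: T sin 69° · 2.6 = 92.8×9.81×1.45 + 384×0.8 = 1627.2 N·m.
So T = 1627.2 / (0.9336 × 2.6) = 670.39 N.

T ≈ 670 N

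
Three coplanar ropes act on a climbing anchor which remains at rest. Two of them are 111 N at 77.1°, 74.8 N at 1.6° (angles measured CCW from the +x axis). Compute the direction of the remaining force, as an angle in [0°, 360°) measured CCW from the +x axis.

Sum the known components: ΣF_x = 99.55 N, ΣF_y = 110.3 N.
For equilibrium the remaining force must supply (−ΣF_x, −ΣF_y) = (-99.55, -110.3) N.
Magnitude = √((-99.55)² + (-110.3)²) = 148.6 N; direction = atan2(-110.3, -99.55) = 227.9°.

θ ≈ 228°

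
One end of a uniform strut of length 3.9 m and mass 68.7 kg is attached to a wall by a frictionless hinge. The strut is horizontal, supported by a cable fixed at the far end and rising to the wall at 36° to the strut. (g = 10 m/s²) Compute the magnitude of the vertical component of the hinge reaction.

Take torques about the hinge: T sin 36° · 3.9 = 68.7×10×1.95 = 1339.6 N·m.
So T = 1339.6 / (0.5878 × 3.9) = 584.4 N.
ΣF_y = 0: H_y = (68.7×10) − T sin 36° = 687 − 343.5 = 343.5 N.

|H_y| ≈ 344 N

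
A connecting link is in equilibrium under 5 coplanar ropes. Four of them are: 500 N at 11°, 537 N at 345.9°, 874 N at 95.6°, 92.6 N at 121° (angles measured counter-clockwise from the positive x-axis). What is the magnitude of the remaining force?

Sum the known components: ΣF_x = 878.7 N, ΣF_y = 913.8 N.
For equilibrium the remaining force must supply (−ΣF_x, −ΣF_y) = (-878.7, -913.8) N.
Magnitude = √((-878.7)² + (-913.8)²) = 1268 N; direction = atan2(-913.8, -878.7) = 226.1°.

F ≈ 1270 N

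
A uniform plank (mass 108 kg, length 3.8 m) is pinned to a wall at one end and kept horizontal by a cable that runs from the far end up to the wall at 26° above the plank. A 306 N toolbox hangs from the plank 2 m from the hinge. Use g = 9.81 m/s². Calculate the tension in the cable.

T ≈ 1580 N

Take torques about the hinge: T sin 26° · 3.8 = 108×9.81×1.9 + 306×2 = 2625 N·m.
So T = 2625 / (0.4384 × 3.8) = 1575.8 N.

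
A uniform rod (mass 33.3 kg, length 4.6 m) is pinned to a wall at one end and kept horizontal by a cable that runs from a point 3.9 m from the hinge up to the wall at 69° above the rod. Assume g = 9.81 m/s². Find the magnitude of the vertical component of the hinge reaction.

Take torques about the hinge: T sin 69° · 3.9 = 33.3×9.81×2.3 = 751.35 N·m.
So T = 751.35 / (0.9336 × 3.9) = 206.36 N.
ΣF_y = 0: H_y = (33.3×9.81) − T sin 69° = 326.67 − 192.65 = 134.02 N.

|H_y| ≈ 134 N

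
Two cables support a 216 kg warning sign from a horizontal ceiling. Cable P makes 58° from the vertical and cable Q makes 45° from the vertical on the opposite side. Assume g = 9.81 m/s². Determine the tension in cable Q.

Angles from the horizontal: cable P is 90° − 58° = 32°, cable Q is 90° − 45° = 45°.
Weight W = 216 × 9.81 = 2119 N acts straight down.
Horizontal: T_P cos 32° = T_Q cos 45°  →  T_P = 0.8338 T_Q.
Vertical: T_P sin 32° + T_Q sin 45° = 2119.
Substituting the horizontal relation into the vertical equation gives 1.149 T_Q = 2119, so T_Q = 1844 N.

T_Q ≈ 1840 N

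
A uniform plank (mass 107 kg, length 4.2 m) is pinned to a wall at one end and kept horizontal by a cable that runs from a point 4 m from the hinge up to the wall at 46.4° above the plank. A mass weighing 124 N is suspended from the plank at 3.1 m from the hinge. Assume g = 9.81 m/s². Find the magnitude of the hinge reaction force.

|H| ≈ 811 N

Take torques about the hinge: T sin 46.4° · 4 = 107×9.81×2.1 + 124×3.1 = 2588.7 N·m.
So T = 2588.7 / (0.7242 × 4) = 893.68 N.
ΣF_x = 0: H_x = T cos 46.4° = 616.3 N.
ΣF_y = 0: H_y = (107×9.81 + 124) − T sin 46.4° = 1173.7 − 647.18 = 526.49 N.
|H| = √(H_x² + H_y²) = √((616.3)² + (526.49)²) = 810.57 N.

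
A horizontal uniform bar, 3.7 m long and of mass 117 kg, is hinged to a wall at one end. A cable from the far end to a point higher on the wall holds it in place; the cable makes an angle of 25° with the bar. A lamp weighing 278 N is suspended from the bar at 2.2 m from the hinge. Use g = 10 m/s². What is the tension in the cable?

T ≈ 1780 N

Take torques about the hinge: T sin 25° · 3.7 = 117×10×1.85 + 278×2.2 = 2776.1 N·m.
So T = 2776.1 / (0.4226 × 3.7) = 1775.4 N.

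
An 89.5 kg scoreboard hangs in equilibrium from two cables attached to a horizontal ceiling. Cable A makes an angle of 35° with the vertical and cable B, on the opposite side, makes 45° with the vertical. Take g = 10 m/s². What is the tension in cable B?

Angles from the horizontal: cable A is 90° − 35° = 55°, cable B is 90° − 45° = 45°.
Weight W = 89.5 × 10 = 895 N acts straight down.
Horizontal: T_A cos 55° = T_B cos 45°  →  T_A = 1.233 T_B.
Vertical: T_A sin 55° + T_B sin 45° = 895.
Substituting the horizontal relation into the vertical equation gives 1.717 T_B = 895, so T_B = 521.3 N.

T_B ≈ 521 N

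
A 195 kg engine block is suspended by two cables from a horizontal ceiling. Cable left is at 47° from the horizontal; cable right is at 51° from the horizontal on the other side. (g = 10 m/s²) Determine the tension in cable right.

T_right ≈ 1340 N

Weight W = 195 × 10 = 1950 N acts straight down.
Horizontal: T_left cos 47° = T_right cos 51°  →  T_left = 0.9228 T_right.
Vertical: T_left sin 47° + T_right sin 51° = 1950.
Substituting the horizontal relation into the vertical equation gives 1.452 T_right = 1950, so T_right = 1343 N.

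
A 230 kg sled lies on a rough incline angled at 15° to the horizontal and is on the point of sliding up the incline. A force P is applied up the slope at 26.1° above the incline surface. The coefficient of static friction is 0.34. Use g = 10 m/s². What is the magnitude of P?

On the verge of sliding up the incline, friction equals μN and acts down the slope.
Perpendicular: N + P sin 26.1° = W cos 15° = 2222 N.
Along incline: P cos 26.1° = W sin 15° + μN  with W sin 15° = 595.3 N.
Solving the pair for P and N: P = 1289 N, N = 1654 N (and f = μN = 562.5 N).

P ≈ 1290 N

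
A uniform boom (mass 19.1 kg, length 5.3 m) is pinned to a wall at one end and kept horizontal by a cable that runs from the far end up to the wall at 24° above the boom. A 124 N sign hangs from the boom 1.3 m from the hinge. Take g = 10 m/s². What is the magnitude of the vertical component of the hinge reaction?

|H_y| ≈ 189 N

Take torques about the hinge: T sin 24° · 5.3 = 19.1×10×2.65 + 124×1.3 = 667.35 N·m.
So T = 667.35 / (0.4067 × 5.3) = 309.57 N.
ΣF_y = 0: H_y = (19.1×10 + 124) − T sin 24° = 315 − 125.92 = 189.08 N.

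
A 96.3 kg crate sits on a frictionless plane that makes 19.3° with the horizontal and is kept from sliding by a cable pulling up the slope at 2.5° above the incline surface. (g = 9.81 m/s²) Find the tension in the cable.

T ≈ 313 N

Take axes along and perpendicular to the incline. Weight components: W sin 19.3° = 312.2 N down-slope, W cos 19.3° = 891.6 N into the surface.
Along incline: T cos 2.5° = W sin 19.3° → T = 312.5 N.
Perpendicular: N = W cos 19.3° − T sin 2.5° = 878 N.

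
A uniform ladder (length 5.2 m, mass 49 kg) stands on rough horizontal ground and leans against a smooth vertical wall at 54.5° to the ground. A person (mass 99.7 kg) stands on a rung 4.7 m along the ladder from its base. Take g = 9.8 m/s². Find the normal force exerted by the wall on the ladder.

N_wall ≈ 801 N

Torques about the foot: N_wall · 5.2 sin 54.5° = 49×9.8×2.6 cos 54.5° + 99.7×9.8×4.7 cos 54.5° → N_wall = 801.18 N.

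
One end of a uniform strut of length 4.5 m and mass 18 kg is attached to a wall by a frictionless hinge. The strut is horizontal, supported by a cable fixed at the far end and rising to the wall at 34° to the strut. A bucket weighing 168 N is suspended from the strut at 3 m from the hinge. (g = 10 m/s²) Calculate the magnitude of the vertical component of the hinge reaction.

Take torques about the hinge: T sin 34° · 4.5 = 18×10×2.25 + 168×3 = 909 N·m.
So T = 909 / (0.5592 × 4.5) = 361.23 N.
ΣF_y = 0: H_y = (18×10 + 168) − T sin 34° = 348 − 202 = 146 N.

|H_y| ≈ 146 N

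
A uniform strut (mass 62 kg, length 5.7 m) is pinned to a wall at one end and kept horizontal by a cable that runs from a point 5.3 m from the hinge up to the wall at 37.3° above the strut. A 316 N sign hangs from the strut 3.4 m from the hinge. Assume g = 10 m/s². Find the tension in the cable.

Take torques about the hinge: T sin 37.3° · 5.3 = 62×10×2.85 + 316×3.4 = 2841.4 N·m.
So T = 2841.4 / (0.6060 × 5.3) = 884.69 N.

T ≈ 885 N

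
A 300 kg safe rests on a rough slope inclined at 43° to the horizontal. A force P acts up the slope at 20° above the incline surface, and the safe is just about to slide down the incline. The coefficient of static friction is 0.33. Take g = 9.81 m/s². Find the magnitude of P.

P ≈ 1570 N

On the verge of sliding down the incline, friction equals μN and acts up the slope.
Perpendicular: N + P sin 20° = W cos 43° = 2152 N.
Along incline: P cos 20° + μN = W sin 43° with W sin 43° = 2007 N.
Solving the pair for P and N: P = 1568 N, N = 1616 N (and f = μN = 533.3 N).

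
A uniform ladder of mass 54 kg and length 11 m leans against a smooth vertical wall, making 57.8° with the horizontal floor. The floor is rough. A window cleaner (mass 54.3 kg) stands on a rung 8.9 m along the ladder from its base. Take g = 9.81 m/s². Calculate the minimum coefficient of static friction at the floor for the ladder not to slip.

μ_min ≈ 0.412

ΣF_y = 0: N_floor = 54×9.81 + 54.3×9.81 = 1062.4 N.
Torques about the foot: N_wall · 11 sin 57.8° = 54×9.81×5.5 cos 57.8° + 54.3×9.81×8.9 cos 57.8° → N_wall = 438.21 N.
ΣF_x = 0: f_floor = N_wall = 438.21 N.
μ_min = f_floor / N_floor = 438.21 / 1062.4 = 0.4125.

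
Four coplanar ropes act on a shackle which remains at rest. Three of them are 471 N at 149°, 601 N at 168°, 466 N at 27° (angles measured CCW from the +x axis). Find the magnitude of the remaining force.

Sum the known components: ΣF_x = -576.4 N, ΣF_y = 579.1 N.
For equilibrium the remaining force must supply (−ΣF_x, −ΣF_y) = (576.4, -579.1) N.
Magnitude = √((576.4)² + (-579.1)²) = 817.1 N; direction = atan2(-579.1, 576.4) = 314.9°.

F ≈ 817 N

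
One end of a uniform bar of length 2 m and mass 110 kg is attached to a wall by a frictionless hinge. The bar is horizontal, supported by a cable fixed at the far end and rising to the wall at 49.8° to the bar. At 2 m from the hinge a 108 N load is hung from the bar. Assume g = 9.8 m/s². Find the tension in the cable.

T ≈ 847 N

Take torques about the hinge: T sin 49.8° · 2 = 110×9.8×1 + 108×2 = 1294 N·m.
So T = 1294 / (0.7638 × 2) = 847.08 N.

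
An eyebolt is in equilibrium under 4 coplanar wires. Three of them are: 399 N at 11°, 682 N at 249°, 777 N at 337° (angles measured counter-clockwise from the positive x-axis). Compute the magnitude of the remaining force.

Sum the known components: ΣF_x = 862.5 N, ΣF_y = -864.2 N.
For equilibrium the remaining force must supply (−ΣF_x, −ΣF_y) = (-862.5, 864.2) N.
Magnitude = √((-862.5)² + (864.2)²) = 1221 N; direction = atan2(864.2, -862.5) = 134.9°.

F ≈ 1220 N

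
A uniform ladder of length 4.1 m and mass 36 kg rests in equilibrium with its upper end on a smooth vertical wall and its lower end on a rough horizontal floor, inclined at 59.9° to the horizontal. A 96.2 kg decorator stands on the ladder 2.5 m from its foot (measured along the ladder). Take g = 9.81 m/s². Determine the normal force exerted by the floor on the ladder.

N_floor ≈ 1300 N

ΣF_y = 0: N_floor = 36×9.81 + 96.2×9.81 = 1296.9 N.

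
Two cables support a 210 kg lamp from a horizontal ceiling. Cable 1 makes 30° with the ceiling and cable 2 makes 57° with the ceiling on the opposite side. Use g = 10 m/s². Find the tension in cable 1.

T_1 ≈ 1150 N

Weight W = 210 × 10 = 2100 N acts straight down.
Horizontal: T_1 cos 30° = T_2 cos 57°  →  T_2 = 1.59 T_1.
Vertical: T_1 sin 30° + T_2 sin 57° = 2100.
Substituting the horizontal relation into the vertical equation gives 1.834 T_1 = 2100, so T_1 = 1145 N.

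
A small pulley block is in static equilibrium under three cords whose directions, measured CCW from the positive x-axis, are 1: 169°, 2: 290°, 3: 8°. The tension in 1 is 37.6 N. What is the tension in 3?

Resolve: ΣF_x = 37.6 cos 169° + T_2 cos 290° + T_3 cos 8° = 0.
        ΣF_y = 37.6 sin 169° + T_2 sin 290° + T_3 sin 8° = 0.
The known terms sum to (-36.91, 7.174) N, so 0.3420 T_2 + 0.9903 T_3 = 36.91 and -0.9397 T_2 + 0.1392 T_3 = -7.174.
Solving simultaneously: T_2 = 12.51 N, T_3 = 32.95 N.

T_3 ≈ 32.9 N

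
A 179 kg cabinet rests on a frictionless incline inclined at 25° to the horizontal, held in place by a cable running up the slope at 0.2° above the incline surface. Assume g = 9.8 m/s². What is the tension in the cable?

Take axes along and perpendicular to the incline. Weight components: W sin 25° = 741.4 N down-slope, W cos 25° = 1590 N into the surface.
Along incline: T cos 0.2° = W sin 25° → T = 741.4 N.
Perpendicular: N = W cos 25° − T sin 0.2° = 1587 N.

T ≈ 741 N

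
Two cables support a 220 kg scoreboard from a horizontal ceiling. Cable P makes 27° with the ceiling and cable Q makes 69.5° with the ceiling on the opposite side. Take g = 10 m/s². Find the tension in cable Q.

Weight W = 220 × 10 = 2200 N acts straight down.
Horizontal: T_P cos 27° = T_Q cos 69.5°  →  T_P = 0.393 T_Q.
Vertical: T_P sin 27° + T_Q sin 69.5° = 2200.
Substituting the horizontal relation into the vertical equation gives 1.115 T_Q = 2200, so T_Q = 1973 N.

T_Q ≈ 1970 N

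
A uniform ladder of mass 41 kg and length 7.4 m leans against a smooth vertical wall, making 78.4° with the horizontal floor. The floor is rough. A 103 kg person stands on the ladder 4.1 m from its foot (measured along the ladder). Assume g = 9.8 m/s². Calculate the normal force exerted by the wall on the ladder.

N_wall ≈ 156 N

Torques about the foot: N_wall · 7.4 sin 78.4° = 41×9.8×3.7 cos 78.4° + 103×9.8×4.1 cos 78.4° → N_wall = 156.04 N.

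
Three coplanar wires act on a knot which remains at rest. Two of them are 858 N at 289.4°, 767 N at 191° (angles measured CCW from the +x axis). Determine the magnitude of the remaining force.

F ≈ 1060 N

Sum the known components: ΣF_x = -467.9 N, ΣF_y = -955.6 N.
For equilibrium the remaining force must supply (−ΣF_x, −ΣF_y) = (467.9, 955.6) N.
Magnitude = √((467.9)² + (955.6)²) = 1064 N; direction = atan2(955.6, 467.9) = 63.9°.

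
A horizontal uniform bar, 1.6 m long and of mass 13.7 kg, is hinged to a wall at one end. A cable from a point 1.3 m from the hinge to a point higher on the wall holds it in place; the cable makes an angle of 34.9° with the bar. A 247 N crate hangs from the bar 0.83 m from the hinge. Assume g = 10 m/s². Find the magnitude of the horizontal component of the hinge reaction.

H_x ≈ 347 N

Take torques about the hinge: T sin 34.9° · 1.3 = 13.7×10×0.8 + 247×0.83 = 314.61 N·m.
So T = 314.61 / (0.5721 × 1.3) = 422.98 N.
ΣF_x = 0: H_x = T cos 34.9° = 346.91 N.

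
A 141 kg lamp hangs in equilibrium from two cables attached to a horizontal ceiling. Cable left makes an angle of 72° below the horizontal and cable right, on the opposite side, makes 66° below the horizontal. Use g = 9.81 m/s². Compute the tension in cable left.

T_left ≈ 841 N

Weight W = 141 × 9.81 = 1383 N acts straight down.
Horizontal: T_left cos 72° = T_right cos 66°  →  T_right = 0.7597 T_left.
Vertical: T_left sin 72° + T_right sin 66° = 1383.
Substituting the horizontal relation into the vertical equation gives 1.645 T_left = 1383, so T_left = 840.8 N.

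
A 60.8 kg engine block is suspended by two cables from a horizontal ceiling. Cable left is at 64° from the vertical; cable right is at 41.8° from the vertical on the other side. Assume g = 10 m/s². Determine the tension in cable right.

T_right ≈ 568 N

Angles from the horizontal: cable left is 90° − 64° = 26°, cable right is 90° − 41.8° = 48.2°.
Weight W = 60.8 × 10 = 608 N acts straight down.
Horizontal: T_left cos 26° = T_right cos 48.2°  →  T_left = 0.7416 T_right.
Vertical: T_left sin 26° + T_right sin 48.2° = 608.
Substituting the horizontal relation into the vertical equation gives 1.071 T_right = 608, so T_right = 567.9 N.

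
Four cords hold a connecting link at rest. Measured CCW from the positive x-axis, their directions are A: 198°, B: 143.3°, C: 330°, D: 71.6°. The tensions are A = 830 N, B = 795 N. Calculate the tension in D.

Resolve: ΣF_x = 830 cos 198° + 795 cos 143.3° + T_C cos 330° + T_D cos 71.6° = 0.
        ΣF_y = 830 sin 198° + 795 sin 143.3° + T_C sin 330° + T_D sin 71.6° = 0.
The known terms sum to (-1427, 218.6) N, so 0.8660 T_C + 0.3156 T_D = 1427 and -0.5000 T_C + 0.9489 T_D = -218.6.
Solving simultaneously: T_C = 1453 N, T_D = 535 N.

T_D ≈ 535 N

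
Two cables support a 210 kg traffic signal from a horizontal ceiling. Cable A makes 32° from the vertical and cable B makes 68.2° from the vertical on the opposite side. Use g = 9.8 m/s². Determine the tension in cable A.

Angles from the horizontal: cable A is 90° − 32° = 58°, cable B is 90° − 68.2° = 21.8°.
Weight W = 210 × 9.8 = 2058 N acts straight down.
Horizontal: T_A cos 58° = T_B cos 21.8°  →  T_B = 0.5707 T_A.
Vertical: T_A sin 58° + T_B sin 21.8° = 2058.
Substituting the horizontal relation into the vertical equation gives 1.06 T_A = 2058, so T_A = 1942 N.

T_A ≈ 1940 N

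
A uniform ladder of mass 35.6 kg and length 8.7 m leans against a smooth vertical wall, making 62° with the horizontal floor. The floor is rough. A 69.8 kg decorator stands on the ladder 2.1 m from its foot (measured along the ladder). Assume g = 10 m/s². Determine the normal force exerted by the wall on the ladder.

Torques about the foot: N_wall · 8.7 sin 62° = 35.6×10×4.35 cos 62° + 69.8×10×2.1 cos 62° → N_wall = 184.23 N.

N_wall ≈ 184 N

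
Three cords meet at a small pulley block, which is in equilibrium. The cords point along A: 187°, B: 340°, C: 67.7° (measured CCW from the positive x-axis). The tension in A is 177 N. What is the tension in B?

Resolve: ΣF_x = 177 cos 187° + T_B cos 340° + T_C cos 67.7° = 0.
        ΣF_y = 177 sin 187° + T_B sin 340° + T_C sin 67.7° = 0.
The known terms sum to (-175.7, -21.57) N, so 0.9397 T_B + 0.3795 T_C = 175.7 and -0.3420 T_B + 0.9252 T_C = 21.57.
Solving simultaneously: T_B = 154.5 N, T_C = 80.42 N.

T_B ≈ 154 N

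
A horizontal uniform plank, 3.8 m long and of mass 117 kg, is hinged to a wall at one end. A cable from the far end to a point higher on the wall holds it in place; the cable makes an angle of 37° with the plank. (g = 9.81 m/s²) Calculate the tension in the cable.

Take torques about the hinge: T sin 37° · 3.8 = 117×9.81×1.9 = 2180.8 N·m.
So T = 2180.8 / (0.6018 × 3.8) = 953.59 N.

T ≈ 954 N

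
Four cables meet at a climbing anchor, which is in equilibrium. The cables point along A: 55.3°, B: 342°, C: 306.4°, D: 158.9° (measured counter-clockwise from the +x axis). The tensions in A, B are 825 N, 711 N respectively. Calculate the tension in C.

T_C ≈ 1560 N

Resolve: ΣF_x = 825 cos 55.3° + 711 cos 342° + T_C cos 306.4° + T_D cos 158.9° = 0.
        ΣF_y = 825 sin 55.3° + 711 sin 342° + T_C sin 306.4° + T_D sin 158.9° = 0.
The known terms sum to (1146, 458.6) N, so 0.5934 T_C − 0.9330 T_D = -1146 and -0.8049 T_C + 0.3600 T_D = -458.6.
Solving simultaneously: T_C = 1564 N, T_D = 2223 N.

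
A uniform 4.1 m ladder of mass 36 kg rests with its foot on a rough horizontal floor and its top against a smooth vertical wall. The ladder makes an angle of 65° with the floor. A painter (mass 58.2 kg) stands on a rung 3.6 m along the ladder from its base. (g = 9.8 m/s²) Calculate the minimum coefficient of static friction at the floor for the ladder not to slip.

ΣF_y = 0: N_floor = 36×9.8 + 58.2×9.8 = 923.16 N.
Torques about the foot: N_wall · 4.1 sin 65° = 36×9.8×2.05 cos 65° + 58.2×9.8×3.6 cos 65° → N_wall = 315.79 N.
ΣF_x = 0: f_floor = N_wall = 315.79 N.
μ_min = f_floor / N_floor = 315.79 / 923.16 = 0.3421.

μ_min ≈ 0.342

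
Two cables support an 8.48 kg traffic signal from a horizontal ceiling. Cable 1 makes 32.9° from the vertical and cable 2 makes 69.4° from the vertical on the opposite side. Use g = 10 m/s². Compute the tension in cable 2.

T_2 ≈ 47.1 N

Angles from the horizontal: cable 1 is 90° − 32.9° = 57.1°, cable 2 is 90° − 69.4° = 20.6°.
Weight W = 8.48 × 10 = 84.8 N acts straight down.
Horizontal: T_1 cos 57.1° = T_2 cos 20.6°  →  T_1 = 1.723 T_2.
Vertical: T_1 sin 57.1° + T_2 sin 20.6° = 84.8.
Substituting the horizontal relation into the vertical equation gives 1.799 T_2 = 84.8, so T_2 = 47.14 N.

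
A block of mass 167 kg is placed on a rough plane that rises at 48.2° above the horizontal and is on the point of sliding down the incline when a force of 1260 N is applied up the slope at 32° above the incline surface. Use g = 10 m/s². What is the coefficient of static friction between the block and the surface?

μ ≈ 0.396

On the verge of sliding down the incline, friction is at its maximum μN and acts up the slope.
Perpendicular to incline: N = W cos 48.2° − P sin 32° = 1113 − 667.7 = 445.4 N.
Along incline: P cos 32° + μN = W sin 48.2° → μ = (W sin 48.2° − P cos 32°) / N = 0.396.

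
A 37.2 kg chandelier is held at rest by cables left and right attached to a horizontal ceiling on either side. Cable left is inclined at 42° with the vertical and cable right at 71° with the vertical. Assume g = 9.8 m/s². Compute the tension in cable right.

Angles from the horizontal: cable left is 90° − 42° = 48°, cable right is 90° − 71° = 19°.
Weight W = 37.2 × 9.8 = 364.6 N acts straight down.
Horizontal: T_left cos 48° = T_right cos 19°  →  T_left = 1.413 T_right.
Vertical: T_left sin 48° + T_right sin 19° = 364.6.
Substituting the horizontal relation into the vertical equation gives 1.376 T_right = 364.6, so T_right = 265 N.

T_right ≈ 265 N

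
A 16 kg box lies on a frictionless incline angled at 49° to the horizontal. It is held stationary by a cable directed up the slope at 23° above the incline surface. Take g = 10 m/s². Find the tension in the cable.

T ≈ 131 N

Take axes along and perpendicular to the incline. Weight components: W sin 49° = 120.8 N down-slope, W cos 49° = 105 N into the surface.
Along incline: T cos 23° = W sin 49° → T = 131.2 N.
Perpendicular: N = W cos 49° − T sin 23° = 53.71 N.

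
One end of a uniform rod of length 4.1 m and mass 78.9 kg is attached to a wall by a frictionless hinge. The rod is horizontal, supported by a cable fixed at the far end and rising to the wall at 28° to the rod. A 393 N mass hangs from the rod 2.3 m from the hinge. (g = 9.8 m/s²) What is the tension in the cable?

T ≈ 1290 N

Take torques about the hinge: T sin 28° · 4.1 = 78.9×9.8×2.05 + 393×2.3 = 2489 N·m.
So T = 2489 / (0.4695 × 4.1) = 1293.1 N.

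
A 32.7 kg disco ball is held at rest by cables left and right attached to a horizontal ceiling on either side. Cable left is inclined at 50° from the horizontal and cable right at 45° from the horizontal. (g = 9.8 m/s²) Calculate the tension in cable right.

T_right ≈ 207 N

Weight W = 32.7 × 9.8 = 320.5 N acts straight down.
Horizontal: T_left cos 50° = T_right cos 45°  →  T_left = 1.1 T_right.
Vertical: T_left sin 50° + T_right sin 45° = 320.5.
Substituting the horizontal relation into the vertical equation gives 1.55 T_right = 320.5, so T_right = 206.8 N.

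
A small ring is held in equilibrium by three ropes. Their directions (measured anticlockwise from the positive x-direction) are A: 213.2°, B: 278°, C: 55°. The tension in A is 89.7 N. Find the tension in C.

T_C ≈ 119 N

Resolve: ΣF_x = 89.7 cos 213.2° + T_B cos 278° + T_C cos 55° = 0.
        ΣF_y = 89.7 sin 213.2° + T_B sin 278° + T_C sin 55° = 0.
The known terms sum to (-75.06, -49.12) N, so 0.1392 T_B + 0.5736 T_C = 75.06 and -0.9903 T_B + 0.8192 T_C = 49.12.
Solving simultaneously: T_B = 48.84 N, T_C = 119 N.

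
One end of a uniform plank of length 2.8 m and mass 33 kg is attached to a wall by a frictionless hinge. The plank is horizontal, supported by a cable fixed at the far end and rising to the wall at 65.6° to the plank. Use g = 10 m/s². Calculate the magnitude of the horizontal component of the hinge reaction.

Take torques about the hinge: T sin 65.6° · 2.8 = 33×10×1.4 = 462 N·m.
So T = 462 / (0.9107 × 2.8) = 181.18 N.
ΣF_x = 0: H_x = T cos 65.6° = 74.847 N.

H_x ≈ 74.8 N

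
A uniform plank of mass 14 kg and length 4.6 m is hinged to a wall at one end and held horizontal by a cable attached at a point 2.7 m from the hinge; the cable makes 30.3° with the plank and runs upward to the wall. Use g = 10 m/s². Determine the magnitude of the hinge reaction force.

|H| ≈ 205 N

Take torques about the hinge: T sin 30.3° · 2.7 = 14×10×2.3 = 322 N·m.
So T = 322 / (0.5045 × 2.7) = 236.38 N.
ΣF_x = 0: H_x = T cos 30.3° = 204.09 N.
ΣF_y = 0: H_y = (14×10) − T sin 30.3° = 140 − 119.26 = 20.741 N.
|H| = √(H_x² + H_y²) = √((204.09)² + (20.741)²) = 205.14 N.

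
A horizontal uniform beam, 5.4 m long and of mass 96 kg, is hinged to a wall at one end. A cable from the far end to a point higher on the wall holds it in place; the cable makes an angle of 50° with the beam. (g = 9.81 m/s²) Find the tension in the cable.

T ≈ 615 N

Take torques about the hinge: T sin 50° · 5.4 = 96×9.81×2.7 = 2542.8 N·m.
So T = 2542.8 / (0.7660 × 5.4) = 614.69 N.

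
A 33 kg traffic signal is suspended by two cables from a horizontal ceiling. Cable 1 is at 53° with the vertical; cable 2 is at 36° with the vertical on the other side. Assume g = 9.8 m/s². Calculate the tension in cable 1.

T_1 ≈ 190 N

Angles from the horizontal: cable 1 is 90° − 53° = 37°, cable 2 is 90° − 36° = 54°.
Weight W = 33 × 9.8 = 323.4 N acts straight down.
Horizontal: T_1 cos 37° = T_2 cos 54°  →  T_2 = 1.359 T_1.
Vertical: T_1 sin 37° + T_2 sin 54° = 323.4.
Substituting the horizontal relation into the vertical equation gives 1.701 T_1 = 323.4, so T_1 = 190.1 N.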